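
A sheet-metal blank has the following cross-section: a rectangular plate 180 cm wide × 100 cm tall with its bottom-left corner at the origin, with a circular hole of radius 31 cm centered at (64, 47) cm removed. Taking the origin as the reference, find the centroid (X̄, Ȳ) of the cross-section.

X̄ = 95.24 cm, Ȳ = 50.60 cm

plate: A = 180 × 100 = 18000.00, centroid at (90.00, 50.00).
hole: A = −π·31² = -3019.07, centroid at (64.00, 47.00).
ΣA = 14980.93 cm², ΣAX̄ = 1426779.49 cm³, ΣAȲ = 758103.68 cm³.
X̄ = 1426779.49/14980.93 = 95.24 cm; Ȳ = 758103.68/14980.93 = 50.60 cm.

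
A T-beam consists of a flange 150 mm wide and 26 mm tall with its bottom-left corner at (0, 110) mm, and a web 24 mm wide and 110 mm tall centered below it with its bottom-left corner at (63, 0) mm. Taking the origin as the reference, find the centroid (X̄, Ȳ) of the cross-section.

X̄ = 75.00 mm, Ȳ = 95.55 mm

web: A = 24 × 110 = 2640.00, centroid at (75.00, 55.00).
flange: A = 150 × 26 = 3900.00, centroid at (75.00, 123.00).
ΣA = 6540.00 mm², ΣAX̄ = 490500.00 mm³, ΣAȲ = 624900.00 mm³.
X̄ = 490500.00/6540.00 = 75.00 mm; Ȳ = 624900.00/6540.00 = 95.55 mm.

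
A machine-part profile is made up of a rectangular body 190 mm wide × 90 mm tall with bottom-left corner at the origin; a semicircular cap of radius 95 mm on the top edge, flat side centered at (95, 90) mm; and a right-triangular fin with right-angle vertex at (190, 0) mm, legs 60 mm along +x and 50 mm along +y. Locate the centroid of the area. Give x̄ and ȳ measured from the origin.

x̄ = 100.26 mm, ȳ = 80.61 mm

rectangular body: A = 190 × 90 = 17100.00, centroid at (95.00, 45.00).
semicircular top: A = ½π·95² = 14176.44, centroid at (95.00, 130.32).
triangular fin: A = ½·60·50 = 1500.00, centroid at (210.00, 16.67).
ΣA = 32776.44 mm², ΣAx̄ = 3286261.50 mm³, ΣAȳ = 2641962.65 mm³.
x̄ = 3286261.50/32776.44 = 100.26 mm; ȳ = 2641962.65/32776.44 = 80.61 mm.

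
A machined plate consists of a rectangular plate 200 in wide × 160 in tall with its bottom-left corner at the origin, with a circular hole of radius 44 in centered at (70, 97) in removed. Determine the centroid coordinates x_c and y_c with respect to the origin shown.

x_c = 107.04 in, y_c = 76.01 in

plate: A = 200 × 160 = 32000.00, centroid at (100.00, 80.00).
hole: A = −π·44² = -6082.12, centroid at (70.00, 97.00).
ΣA = 25917.88 in²
ΣAx_c = (32000.00)(100.00) + (-6082.12)(70.00) = 2774251.36 in³
ΣAy_c = (32000.00)(80.00) + (-6082.12)(97.00) = 1970034.03 in³
x_c = 2774251.36 / 25917.88 = 107.04 in
y_c = 1970034.03 / 25917.88 = 76.01 in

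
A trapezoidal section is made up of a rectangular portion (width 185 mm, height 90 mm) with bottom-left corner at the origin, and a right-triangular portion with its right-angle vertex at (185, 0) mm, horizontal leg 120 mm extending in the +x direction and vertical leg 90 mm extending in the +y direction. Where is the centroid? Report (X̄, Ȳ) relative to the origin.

Part | A | x̄ᵢ | ȳᵢ | A·x̄ᵢ | A·ȳᵢ
rectangular portion | 16650.00 | 92.50 | 45.00 | 1540125.00 | 749250.00
triangular portion | 5400.00 | 225.00 | 30.00 | 1215000.00 | 162000.00
Σ | 22050.00 |  |  | 2755125.00 | 911250.00
X̄ = 2755125.00 / 22050.00 = 124.95 mm
Ȳ = 911250.00 / 22050.00 = 41.33 mm

X̄ = 124.95 mm, Ȳ = 41.33 mm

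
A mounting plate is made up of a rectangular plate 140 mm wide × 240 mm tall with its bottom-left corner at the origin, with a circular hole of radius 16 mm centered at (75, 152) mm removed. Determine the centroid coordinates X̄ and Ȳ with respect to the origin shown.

Part | A | x̄ᵢ | ȳᵢ | A·x̄ᵢ | A·ȳᵢ
plate | 33600.00 | 70.00 | 120.00 | 2352000.00 | 4032000.00
hole | -804.25 | 75.00 | 152.00 | -60318.58 | -122245.65
Σ | 32795.75 |  |  | 2291681.42 | 3909754.35
X̄ = 2291681.42 / 32795.75 = 69.88 mm
Ȳ = 3909754.35 / 32795.75 = 119.22 mm

X̄ = 69.88 mm, Ȳ = 119.22 mm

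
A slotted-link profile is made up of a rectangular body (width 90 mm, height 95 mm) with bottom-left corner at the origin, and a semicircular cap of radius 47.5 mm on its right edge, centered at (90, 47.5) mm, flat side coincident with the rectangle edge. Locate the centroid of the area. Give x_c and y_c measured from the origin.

rectangular body: A = 90 × 95 = 8550.00, centroid at (45.00, 47.50).
semicircular end: A = ½π·47.5² = 3544.11, centroid at (110.16, 47.50).
ΣA = 12094.11 mm², ΣAx_c = 775167.75 mm³, ΣAy_c = 574470.19 mm³.
x_c = 775167.75/12094.11 = 64.09 mm; y_c = 574470.19/12094.11 = 47.50 mm.

x_c = 64.09 mm, y_c = 47.50 mm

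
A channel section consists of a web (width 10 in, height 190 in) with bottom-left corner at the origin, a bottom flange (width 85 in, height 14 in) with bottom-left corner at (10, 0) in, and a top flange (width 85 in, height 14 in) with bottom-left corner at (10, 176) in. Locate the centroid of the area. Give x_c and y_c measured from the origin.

web: A = 10 × 190 = 1900.00, centroid at (5.00, 95.00).
bottom flange: A = 85 × 14 = 1190.00, centroid at (52.50, 7.00).
top flange: A = 85 × 14 = 1190.00, centroid at (52.50, 183.00).
ΣA = 4280.00 in²
ΣAx_c = (1900.00)(5.00) + (1190.00)(52.50) + (1190.00)(52.50) = 134450.00 in³
ΣAy_c = (1900.00)(95.00) + (1190.00)(7.00) + (1190.00)(183.00) = 406600.00 in³
x_c = 134450.00 / 4280.00 = 31.41 in
y_c = 406600.00 / 4280.00 = 95.00 in

x_c = 31.41 in, y_c = 95.00 in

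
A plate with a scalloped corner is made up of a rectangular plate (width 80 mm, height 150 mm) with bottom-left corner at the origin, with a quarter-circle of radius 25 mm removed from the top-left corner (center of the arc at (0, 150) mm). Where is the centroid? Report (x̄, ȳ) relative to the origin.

x̄ = 41.25 mm, ȳ = 72.25 mm

Part | A | x̄ᵢ | ȳᵢ | A·x̄ᵢ | A·ȳᵢ
plate | 12000.00 | 40.00 | 75.00 | 480000.00 | 900000.00
removed quarter-circle | -490.87 | 10.61 | 139.39 | -5208.33 | -68422.74
Σ | 11509.13 |  |  | 474791.67 | 831577.26
x̄ = 474791.67 / 11509.13 = 41.25 mm
ȳ = 831577.26 / 11509.13 = 72.25 mm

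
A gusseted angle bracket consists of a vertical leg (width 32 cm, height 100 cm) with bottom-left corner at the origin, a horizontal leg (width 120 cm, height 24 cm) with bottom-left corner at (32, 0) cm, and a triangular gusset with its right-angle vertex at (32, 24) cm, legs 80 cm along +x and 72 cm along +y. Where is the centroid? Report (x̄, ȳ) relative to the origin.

x̄ = 54.14 cm, ȳ = 37.14 cm

vertical leg: A = 32 × 100 = 3200.00, centroid at (16.00, 50.00).
horizontal leg: A = 120 × 24 = 2880.00, centroid at (92.00, 12.00).
gusset: A = ½·80·72 = 2880.00, centroid at (58.67, 48.00).
ΣA = 8960.00 cm²
ΣAx̄ = (3200.00)(16.00) + (2880.00)(92.00) + (2880.00)(58.67) = 485120.00 cm³
ΣAȳ = (3200.00)(50.00) + (2880.00)(12.00) + (2880.00)(48.00) = 332800.00 cm³
x̄ = 485120.00 / 8960.00 = 54.14 cm
ȳ = 332800.00 / 8960.00 = 37.14 cm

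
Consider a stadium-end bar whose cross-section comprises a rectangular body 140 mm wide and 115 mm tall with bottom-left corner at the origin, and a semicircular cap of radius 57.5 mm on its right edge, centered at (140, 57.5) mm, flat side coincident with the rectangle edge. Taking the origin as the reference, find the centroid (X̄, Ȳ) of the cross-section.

X̄ = 93.02 mm, Ȳ = 57.50 mm

Part | A | x̄ᵢ | ȳᵢ | A·x̄ᵢ | A·ȳᵢ
rectangular body | 16100.00 | 70.00 | 57.50 | 1127000.00 | 925750.00
semicircular end | 5193.45 | 164.40 | 57.50 | 853821.93 | 298623.11
Σ | 21293.45 |  |  | 1980821.93 | 1224373.11
X̄ = 1980821.93 / 21293.45 = 93.02 mm
Ȳ = 1224373.11 / 21293.45 = 57.50 mm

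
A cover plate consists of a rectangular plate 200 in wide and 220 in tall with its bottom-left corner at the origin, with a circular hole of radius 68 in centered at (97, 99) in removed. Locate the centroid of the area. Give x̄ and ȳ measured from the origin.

plate: A = 200 × 220 = 44000.00, centroid at (100.00, 110.00).
hole: A = −π·68² = -14526.72, centroid at (97.00, 99.00).
ΣA = 29473.28 in², ΣAx̄ = 2990907.73 in³, ΣAȳ = 3401854.28 in³.
x̄ = 2990907.73/29473.28 = 101.48 in; ȳ = 3401854.28/29473.28 = 115.42 in.

x̄ = 101.48 in, ȳ = 115.42 in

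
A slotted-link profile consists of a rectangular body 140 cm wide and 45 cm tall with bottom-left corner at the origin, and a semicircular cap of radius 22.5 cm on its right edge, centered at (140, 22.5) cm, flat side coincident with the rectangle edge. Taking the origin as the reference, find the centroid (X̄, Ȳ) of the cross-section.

X̄ = 78.92 cm, Ȳ = 22.50 cm

rectangular body: A = 140 × 45 = 6300.00, centroid at (70.00, 22.50).
semicircular end: A = ½π·22.5² = 795.22, centroid at (149.55, 22.50).
ΣA = 7095.22 cm²
ΣAX̄ = (6300.00)(70.00) + (795.22)(149.55) = 559923.94 cm³
ΣAȲ = (6300.00)(22.50) + (795.22)(22.50) = 159642.35 cm³
X̄ = 559923.94 / 7095.22 = 78.92 cm
Ȳ = 159642.35 / 7095.22 = 22.50 cm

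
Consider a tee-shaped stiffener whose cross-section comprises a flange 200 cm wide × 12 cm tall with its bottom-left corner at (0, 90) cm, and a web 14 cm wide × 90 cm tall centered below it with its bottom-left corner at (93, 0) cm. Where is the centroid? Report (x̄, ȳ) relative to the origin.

x̄ = 100.00 cm, ȳ = 78.44 cm

web: A = 14 × 90 = 1260.00, centroid at (100.00, 45.00).
flange: A = 200 × 12 = 2400.00, centroid at (100.00, 96.00).
ΣA = 3660.00 cm²
ΣAx̄ = (1260.00)(100.00) + (2400.00)(100.00) = 366000.00 cm³
ΣAȳ = (1260.00)(45.00) + (2400.00)(96.00) = 287100.00 cm³
x̄ = 366000.00 / 3660.00 = 100.00 cm
ȳ = 287100.00 / 3660.00 = 78.44 cm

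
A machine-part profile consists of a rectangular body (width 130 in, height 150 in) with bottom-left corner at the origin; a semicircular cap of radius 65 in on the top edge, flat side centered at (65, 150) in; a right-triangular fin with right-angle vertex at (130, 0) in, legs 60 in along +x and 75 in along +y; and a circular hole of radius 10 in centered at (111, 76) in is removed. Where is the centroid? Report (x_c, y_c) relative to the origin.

x_c = 71.30 in, y_c = 95.23 in

rectangular body: A = 130 × 150 = 19500.00, centroid at (65.00, 75.00).
semicircular top: A = ½π·65² = 6636.61, centroid at (65.00, 177.59).
triangular fin: A = ½·60·75 = 2250.00, centroid at (150.00, 25.00).
hole: A = −π·10² = -314.16, centroid at (111.00, 76.00).
ΣA = 28072.46 in²
ΣAx_c = (19500.00)(65.00) + (6636.61)(65.00) + (2250.00)(150.00) + (-314.16)(111.00) = 2001508.26 in³
ΣAy_c = (19500.00)(75.00) + (6636.61)(177.59) + (2250.00)(25.00) + (-314.16)(76.00) = 2673449.40 in³
x_c = 2001508.26 / 28072.46 = 71.30 in
y_c = 2673449.40 / 28072.46 = 95.23 in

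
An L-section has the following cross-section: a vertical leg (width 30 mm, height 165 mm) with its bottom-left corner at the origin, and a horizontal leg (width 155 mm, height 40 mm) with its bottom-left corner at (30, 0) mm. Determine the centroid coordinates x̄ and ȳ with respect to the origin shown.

x̄ = 66.43 mm, ȳ = 47.75 mm

vertical leg: A = 30 × 165 = 4950.00, centroid at (15.00, 82.50).
horizontal leg: A = 155 × 40 = 6200.00, centroid at (107.50, 20.00).
ΣA = 11150.00 mm², ΣAx̄ = 740750.00 mm³, ΣAȳ = 532375.00 mm³.
x̄ = 740750.00/11150.00 = 66.43 mm; ȳ = 532375.00/11150.00 = 47.75 mm.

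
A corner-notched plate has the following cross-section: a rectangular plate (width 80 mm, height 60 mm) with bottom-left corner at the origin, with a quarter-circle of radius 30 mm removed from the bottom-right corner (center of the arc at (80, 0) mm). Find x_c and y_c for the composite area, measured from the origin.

x_c = 35.29 mm, y_c = 32.98 mm

plate: A = 80 × 60 = 4800.00, centroid at (40.00, 30.00).
removed quarter-circle: A = −¼π·30² = -706.86, centroid at (67.27, 12.73).
ΣA = 4093.14 mm², ΣAx_c = 144451.33 mm³, ΣAy_c = 135000.00 mm³.
x_c = 144451.33/4093.14 = 35.29 mm; y_c = 135000.00/4093.14 = 32.98 mm.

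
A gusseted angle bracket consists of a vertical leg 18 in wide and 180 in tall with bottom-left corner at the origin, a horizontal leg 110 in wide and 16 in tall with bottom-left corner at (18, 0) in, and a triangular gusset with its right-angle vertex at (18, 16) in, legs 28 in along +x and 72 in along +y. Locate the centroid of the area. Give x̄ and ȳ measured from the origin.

vertical leg: A = 18 × 180 = 3240.00, centroid at (9.00, 90.00).
horizontal leg: A = 110 × 16 = 1760.00, centroid at (73.00, 8.00).
gusset: A = ½·28·72 = 1008.00, centroid at (27.33, 40.00).
ΣA = 6008.00 in²
ΣAx̄ = (3240.00)(9.00) + (1760.00)(73.00) + (1008.00)(27.33) = 185192.00 in³
ΣAȳ = (3240.00)(90.00) + (1760.00)(8.00) + (1008.00)(40.00) = 346000.00 in³
x̄ = 185192.00 / 6008.00 = 30.82 in
ȳ = 346000.00 / 6008.00 = 57.59 in

x̄ = 30.82 in, ȳ = 57.59 in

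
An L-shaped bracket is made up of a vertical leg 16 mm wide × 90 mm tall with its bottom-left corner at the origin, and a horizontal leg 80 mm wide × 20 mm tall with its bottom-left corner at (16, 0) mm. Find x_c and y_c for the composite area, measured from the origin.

vertical leg: A = 16 × 90 = 1440.00, centroid at (8.00, 45.00).
horizontal leg: A = 80 × 20 = 1600.00, centroid at (56.00, 10.00).
ΣA = 3040.00 mm²
ΣAx_c = (1440.00)(8.00) + (1600.00)(56.00) = 101120.00 mm³
ΣAy_c = (1440.00)(45.00) + (1600.00)(10.00) = 80800.00 mm³
x_c = 101120.00 / 3040.00 = 33.26 mm
y_c = 80800.00 / 3040.00 = 26.58 mm

x_c = 33.26 mm, y_c = 26.58 mm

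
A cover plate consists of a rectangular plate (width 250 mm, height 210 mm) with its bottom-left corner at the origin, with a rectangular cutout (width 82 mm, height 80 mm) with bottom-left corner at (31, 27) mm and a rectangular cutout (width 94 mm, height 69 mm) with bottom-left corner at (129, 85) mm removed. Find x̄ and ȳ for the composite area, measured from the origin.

x̄ = 125.43 mm, ȳ = 108.93 mm

plate: A = 250 × 210 = 52500.00, centroid at (125.00, 105.00).
hole 1: A = −(82 × 80) = -6560.00, centroid at (72.00, 67.00).
hole 2: A = −(94 × 69) = -6486.00, centroid at (176.00, 119.50).
ΣA = 39454.00 mm², ΣAx̄ = 4948644.00 mm³, ΣAȳ = 4297903.00 mm³.
x̄ = 4948644.00/39454.00 = 125.43 mm; ȳ = 4297903.00/39454.00 = 108.93 mm.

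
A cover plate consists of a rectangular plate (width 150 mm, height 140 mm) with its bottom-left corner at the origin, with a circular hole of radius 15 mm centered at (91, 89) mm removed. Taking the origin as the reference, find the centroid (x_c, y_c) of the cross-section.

plate: A = 150 × 140 = 21000.00, centroid at (75.00, 70.00).
hole: A = −π·15² = -706.86, centroid at (91.00, 89.00).
ΣA = 20293.14 mm²
ΣAx_c = (21000.00)(75.00) + (-706.86)(91.00) = 1510675.89 mm³
ΣAy_c = (21000.00)(70.00) + (-706.86)(89.00) = 1407089.61 mm³
x_c = 1510675.89 / 20293.14 = 74.44 mm
y_c = 1407089.61 / 20293.14 = 69.34 mm

x_c = 74.44 mm, y_c = 69.34 mm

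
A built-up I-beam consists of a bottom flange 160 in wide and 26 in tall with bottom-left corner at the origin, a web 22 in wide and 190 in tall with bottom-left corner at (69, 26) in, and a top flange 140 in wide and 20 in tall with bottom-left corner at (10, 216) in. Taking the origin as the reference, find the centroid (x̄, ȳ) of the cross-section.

bottom flange: A = 160 × 26 = 4160.00, centroid at (80.00, 13.00).
web: A = 22 × 190 = 4180.00, centroid at (80.00, 121.00).
top flange: A = 140 × 20 = 2800.00, centroid at (80.00, 226.00).
ΣA = 11140.00 in², ΣAx̄ = 891200.00 in³, ΣAȳ = 1192660.00 in³.
x̄ = 891200.00/11140.00 = 80.00 in; ȳ = 1192660.00/11140.00 = 107.06 in.

x̄ = 80.00 in, ȳ = 107.06 in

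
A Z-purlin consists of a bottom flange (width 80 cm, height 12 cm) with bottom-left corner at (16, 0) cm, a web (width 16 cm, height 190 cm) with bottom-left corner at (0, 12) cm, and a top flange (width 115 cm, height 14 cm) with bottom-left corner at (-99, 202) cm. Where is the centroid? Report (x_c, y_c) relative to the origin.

Part | A | x̄ᵢ | ȳᵢ | A·x̄ᵢ | A·ȳᵢ
bottom flange | 960.00 | 56.00 | 6.00 | 53760.00 | 5760.00
web | 3040.00 | 8.00 | 107.00 | 24320.00 | 325280.00
top flange | 1610.00 | -41.50 | 209.00 | -66815.00 | 336490.00
Σ | 5610.00 |  |  | 11265.00 | 667530.00
x_c = 11265.00 / 5610.00 = 2.01 cm
y_c = 667530.00 / 5610.00 = 118.99 cm

x_c = 2.01 cm, y_c = 118.99 cm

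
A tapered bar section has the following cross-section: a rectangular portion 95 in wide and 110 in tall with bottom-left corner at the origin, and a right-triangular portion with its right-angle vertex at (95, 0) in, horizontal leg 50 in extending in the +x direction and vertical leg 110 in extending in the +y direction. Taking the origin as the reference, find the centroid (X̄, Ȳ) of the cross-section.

X̄ = 60.87 in, Ȳ = 51.18 in

rectangular portion: A = 95 × 110 = 10450.00, centroid at (47.50, 55.00).
triangular portion: A = ½·50·110 = 2750.00, centroid at (111.67, 36.67).
ΣA = 13200.00 in²
ΣAX̄ = (10450.00)(47.50) + (2750.00)(111.67) = 803458.33 in³
ΣAȲ = (10450.00)(55.00) + (2750.00)(36.67) = 675583.33 in³
X̄ = 803458.33 / 13200.00 = 60.87 in
Ȳ = 675583.33 / 13200.00 = 51.18 in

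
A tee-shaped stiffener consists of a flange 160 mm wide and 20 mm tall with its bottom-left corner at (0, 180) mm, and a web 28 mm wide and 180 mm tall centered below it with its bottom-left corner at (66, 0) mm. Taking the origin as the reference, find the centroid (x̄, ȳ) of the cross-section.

web: A = 28 × 180 = 5040.00, centroid at (80.00, 90.00).
flange: A = 160 × 20 = 3200.00, centroid at (80.00, 190.00).
ΣA = 8240.00 mm²
ΣAx̄ = (5040.00)(80.00) + (3200.00)(80.00) = 659200.00 mm³
ΣAȳ = (5040.00)(90.00) + (3200.00)(190.00) = 1061600.00 mm³
x̄ = 659200.00 / 8240.00 = 80.00 mm
ȳ = 1061600.00 / 8240.00 = 128.83 mm

x̄ = 80.00 mm, ȳ = 128.83 mm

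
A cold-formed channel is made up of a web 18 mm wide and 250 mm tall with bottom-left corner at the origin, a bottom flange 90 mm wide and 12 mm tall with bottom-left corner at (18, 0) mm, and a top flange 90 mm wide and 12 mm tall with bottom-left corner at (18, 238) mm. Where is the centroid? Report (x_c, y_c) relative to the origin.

Part | A | x̄ᵢ | ȳᵢ | A·x̄ᵢ | A·ȳᵢ
web | 4500.00 | 9.00 | 125.00 | 40500.00 | 562500.00
bottom flange | 1080.00 | 63.00 | 6.00 | 68040.00 | 6480.00
top flange | 1080.00 | 63.00 | 244.00 | 68040.00 | 263520.00
Σ | 6660.00 |  |  | 176580.00 | 832500.00
x_c = 176580.00 / 6660.00 = 26.51 mm
y_c = 832500.00 / 6660.00 = 125.00 mm

x_c = 26.51 mm, y_c = 125.00 mm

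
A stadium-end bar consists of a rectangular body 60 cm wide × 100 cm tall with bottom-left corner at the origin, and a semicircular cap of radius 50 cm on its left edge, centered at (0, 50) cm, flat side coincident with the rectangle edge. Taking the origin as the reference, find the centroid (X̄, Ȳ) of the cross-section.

X̄ = 9.74 cm, Ȳ = 50.00 cm

rectangular body: A = 60 × 100 = 6000.00, centroid at (30.00, 50.00).
semicircular end: A = ½π·50² = 3926.99, centroid at (-21.22, 50.00).
ΣA = 9926.99 cm², ΣAX̄ = 96666.67 cm³, ΣAȲ = 496349.54 cm³.
X̄ = 96666.67/9926.99 = 9.74 cm; Ȳ = 496349.54/9926.99 = 50.00 cm.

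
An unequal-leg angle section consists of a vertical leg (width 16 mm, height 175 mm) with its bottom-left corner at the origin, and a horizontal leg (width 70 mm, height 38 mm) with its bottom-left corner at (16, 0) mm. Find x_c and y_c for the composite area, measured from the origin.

x_c = 28.95 mm, y_c = 54.13 mm

vertical leg: A = 16 × 175 = 2800.00, centroid at (8.00, 87.50).
horizontal leg: A = 70 × 38 = 2660.00, centroid at (51.00, 19.00).
ΣA = 5460.00 mm², ΣAx_c = 158060.00 mm³, ΣAy_c = 295540.00 mm³.
x_c = 158060.00/5460.00 = 28.95 mm; y_c = 295540.00/5460.00 = 54.13 mm.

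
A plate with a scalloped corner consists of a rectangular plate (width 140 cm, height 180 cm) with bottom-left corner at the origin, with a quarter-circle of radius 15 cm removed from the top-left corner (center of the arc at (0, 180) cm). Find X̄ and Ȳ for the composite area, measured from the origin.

X̄ = 70.45 cm, Ȳ = 89.41 cm

Part | A | x̄ᵢ | ȳᵢ | A·x̄ᵢ | A·ȳᵢ
plate | 25200.00 | 70.00 | 90.00 | 1764000.00 | 2268000.00
removed quarter-circle | -176.71 | 6.37 | 173.63 | -1125.00 | -30683.63
Σ | 25023.29 |  |  | 1762875.00 | 2237316.37
X̄ = 1762875.00 / 25023.29 = 70.45 cm
Ȳ = 2237316.37 / 25023.29 = 89.41 cm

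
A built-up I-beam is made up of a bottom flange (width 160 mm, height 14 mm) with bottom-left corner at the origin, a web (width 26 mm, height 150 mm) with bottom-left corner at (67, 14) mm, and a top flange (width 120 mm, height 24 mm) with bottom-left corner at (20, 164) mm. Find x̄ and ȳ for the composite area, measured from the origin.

x̄ = 80.00 mm, ȳ = 96.41 mm

bottom flange: A = 160 × 14 = 2240.00, centroid at (80.00, 7.00).
web: A = 26 × 150 = 3900.00, centroid at (80.00, 89.00).
top flange: A = 120 × 24 = 2880.00, centroid at (80.00, 176.00).
ΣA = 9020.00 mm², ΣAx̄ = 721600.00 mm³, ΣAȳ = 869660.00 mm³.
x̄ = 721600.00/9020.00 = 80.00 mm; ȳ = 869660.00/9020.00 = 96.41 mm.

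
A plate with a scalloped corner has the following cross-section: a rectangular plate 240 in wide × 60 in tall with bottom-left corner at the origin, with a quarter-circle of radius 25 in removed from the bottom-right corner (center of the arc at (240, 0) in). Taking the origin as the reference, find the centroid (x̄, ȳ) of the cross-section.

plate: A = 240 × 60 = 14400.00, centroid at (120.00, 30.00).
removed quarter-circle: A = −¼π·25² = -490.87, centroid at (229.39, 10.61).
ΣA = 13909.13 in²
ΣAx̄ = (14400.00)(120.00) + (-490.87)(229.39) = 1615398.61 in³
ΣAȳ = (14400.00)(30.00) + (-490.87)(10.61) = 426791.67 in³
x̄ = 1615398.61 / 13909.13 = 116.14 in
ȳ = 426791.67 / 13909.13 = 30.68 in

x̄ = 116.14 in, ȳ = 30.68 in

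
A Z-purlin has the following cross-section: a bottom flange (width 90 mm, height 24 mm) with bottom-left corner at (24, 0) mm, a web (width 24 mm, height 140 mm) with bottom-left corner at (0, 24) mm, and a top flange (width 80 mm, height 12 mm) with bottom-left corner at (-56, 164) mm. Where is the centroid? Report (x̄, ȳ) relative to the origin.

x̄ = 26.85 mm, ȳ = 77.93 mm

bottom flange: A = 90 × 24 = 2160.00, centroid at (69.00, 12.00).
web: A = 24 × 140 = 3360.00, centroid at (12.00, 94.00).
top flange: A = 80 × 12 = 960.00, centroid at (-16.00, 170.00).
ΣA = 6480.00 mm²
ΣAx̄ = (2160.00)(69.00) + (3360.00)(12.00) + (960.00)(-16.00) = 174000.00 mm³
ΣAȳ = (2160.00)(12.00) + (3360.00)(94.00) + (960.00)(170.00) = 504960.00 mm³
x̄ = 174000.00 / 6480.00 = 26.85 mm
ȳ = 504960.00 / 6480.00 = 77.93 mm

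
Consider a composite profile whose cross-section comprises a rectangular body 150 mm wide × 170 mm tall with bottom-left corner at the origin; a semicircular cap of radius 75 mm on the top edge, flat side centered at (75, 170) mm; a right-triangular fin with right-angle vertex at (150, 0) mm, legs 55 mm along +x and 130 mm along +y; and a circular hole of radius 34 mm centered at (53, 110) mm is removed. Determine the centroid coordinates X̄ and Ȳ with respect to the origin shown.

X̄ = 87.06 mm, Ȳ = 108.12 mm

rectangular body: A = 150 × 170 = 25500.00, centroid at (75.00, 85.00).
semicircular top: A = ½π·75² = 8835.73, centroid at (75.00, 201.83).
triangular fin: A = ½·55·130 = 3575.00, centroid at (168.33, 43.33).
hole: A = −π·34² = -3631.68, centroid at (53.00, 110.00).
ΣA = 34279.05 mm², ΣAX̄ = 2984492.27 mm³, ΣAȲ = 3706255.73 mm³.
X̄ = 2984492.27/34279.05 = 87.06 mm; Ȳ = 3706255.73/34279.05 = 108.12 mm.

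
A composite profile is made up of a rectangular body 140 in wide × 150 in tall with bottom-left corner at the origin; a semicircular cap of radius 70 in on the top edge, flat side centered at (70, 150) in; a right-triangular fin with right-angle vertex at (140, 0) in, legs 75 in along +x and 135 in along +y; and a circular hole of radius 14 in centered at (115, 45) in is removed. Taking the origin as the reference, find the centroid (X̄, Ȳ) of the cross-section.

rectangular body: A = 140 × 150 = 21000.00, centroid at (70.00, 75.00).
semicircular top: A = ½π·70² = 7696.90, centroid at (70.00, 179.71).
triangular fin: A = ½·75·135 = 5062.50, centroid at (165.00, 45.00).
hole: A = −π·14² = -615.75, centroid at (115.00, 45.00).
ΣA = 33143.65 in²
ΣAX̄ = (21000.00)(70.00) + (7696.90)(70.00) + (5062.50)(165.00) + (-615.75)(115.00) = 2773284.14 in³
ΣAȲ = (21000.00)(75.00) + (7696.90)(179.71) + (5062.50)(45.00) + (-615.75)(45.00) = 3158305.62 in³
X̄ = 2773284.14 / 33143.65 = 83.67 in
Ȳ = 3158305.62 / 33143.65 = 95.29 in

X̄ = 83.67 in, Ȳ = 95.29 in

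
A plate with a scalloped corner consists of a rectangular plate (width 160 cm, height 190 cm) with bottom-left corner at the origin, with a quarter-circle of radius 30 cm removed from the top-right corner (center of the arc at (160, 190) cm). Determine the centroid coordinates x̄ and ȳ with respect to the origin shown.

x̄ = 78.40 cm, ȳ = 93.04 cm

Part | A | x̄ᵢ | ȳᵢ | A·x̄ᵢ | A·ȳᵢ
plate | 30400.00 | 80.00 | 95.00 | 2432000.00 | 2888000.00
removed quarter-circle | -706.86 | 147.27 | 177.27 | -104097.34 | -125303.09
Σ | 29693.14 |  |  | 2327902.66 | 2762696.91
x̄ = 2327902.66 / 29693.14 = 78.40 cm
ȳ = 2762696.91 / 29693.14 = 93.04 cm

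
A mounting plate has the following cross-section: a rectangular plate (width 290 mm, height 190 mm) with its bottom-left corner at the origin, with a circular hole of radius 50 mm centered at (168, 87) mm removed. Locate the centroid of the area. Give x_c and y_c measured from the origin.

Part | A | x̄ᵢ | ȳᵢ | A·x̄ᵢ | A·ȳᵢ
plate | 55100.00 | 145.00 | 95.00 | 7989500.00 | 5234500.00
hole | -7853.98 | 168.00 | 87.00 | -1319468.91 | -683296.40
Σ | 47246.02 |  |  | 6670031.09 | 4551203.60
x_c = 6670031.09 / 47246.02 = 141.18 mm
y_c = 4551203.60 / 47246.02 = 96.33 mm

x_c = 141.18 mm, y_c = 96.33 mm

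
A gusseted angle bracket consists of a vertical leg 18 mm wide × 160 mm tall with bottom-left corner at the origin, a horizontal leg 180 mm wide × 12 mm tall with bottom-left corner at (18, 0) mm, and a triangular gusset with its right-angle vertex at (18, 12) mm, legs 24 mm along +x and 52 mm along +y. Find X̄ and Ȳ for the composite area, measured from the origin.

X̄ = 48.63 mm, Ȳ = 46.20 mm

vertical leg: A = 18 × 160 = 2880.00, centroid at (9.00, 80.00).
horizontal leg: A = 180 × 12 = 2160.00, centroid at (108.00, 6.00).
gusset: A = ½·24·52 = 624.00, centroid at (26.00, 29.33).
ΣA = 5664.00 mm²
ΣAX̄ = (2880.00)(9.00) + (2160.00)(108.00) + (624.00)(26.00) = 275424.00 mm³
ΣAȲ = (2880.00)(80.00) + (2160.00)(6.00) + (624.00)(29.33) = 261664.00 mm³
X̄ = 275424.00 / 5664.00 = 48.63 mm
Ȳ = 261664.00 / 5664.00 = 46.20 mm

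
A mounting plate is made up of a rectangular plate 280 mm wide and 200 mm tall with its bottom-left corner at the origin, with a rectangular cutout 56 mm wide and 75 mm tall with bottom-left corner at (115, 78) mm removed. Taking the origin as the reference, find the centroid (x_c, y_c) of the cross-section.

x_c = 139.76 mm, y_c = 98.74 mm

plate: A = 280 × 200 = 56000.00, centroid at (140.00, 100.00).
hole: A = −(56 × 75) = -4200.00, centroid at (143.00, 115.50).
ΣA = 51800.00 mm²
ΣAx_c = (56000.00)(140.00) + (-4200.00)(143.00) = 7239400.00 mm³
ΣAy_c = (56000.00)(100.00) + (-4200.00)(115.50) = 5114900.00 mm³
x_c = 7239400.00 / 51800.00 = 139.76 mm
y_c = 5114900.00 / 51800.00 = 98.74 mm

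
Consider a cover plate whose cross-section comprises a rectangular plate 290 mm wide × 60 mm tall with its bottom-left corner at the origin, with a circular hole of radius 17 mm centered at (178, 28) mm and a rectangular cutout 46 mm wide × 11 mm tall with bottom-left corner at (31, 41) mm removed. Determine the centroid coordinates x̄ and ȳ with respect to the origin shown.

x̄ = 146.01 mm, ȳ = 29.59 mm

Part | A | x̄ᵢ | ȳᵢ | A·x̄ᵢ | A·ȳᵢ
plate | 17400.00 | 145.00 | 30.00 | 2523000.00 | 522000.00
hole 1 | -907.92 | 178.00 | 28.00 | -161609.81 | -25421.77
hole 2 | -506.00 | 54.00 | 46.50 | -27324.00 | -23529.00
Σ | 15986.08 |  |  | 2334066.19 | 473049.23
x̄ = 2334066.19 / 15986.08 = 146.01 mm
ȳ = 473049.23 / 15986.08 = 29.59 mm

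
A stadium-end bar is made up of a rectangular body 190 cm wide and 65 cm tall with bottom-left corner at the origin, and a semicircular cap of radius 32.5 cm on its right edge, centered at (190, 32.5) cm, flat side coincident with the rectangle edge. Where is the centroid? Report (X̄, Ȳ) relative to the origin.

rectangular body: A = 190 × 65 = 12350.00, centroid at (95.00, 32.50).
semicircular end: A = ½π·32.5² = 1659.15, centroid at (203.79, 32.50).
ΣA = 14009.15 cm², ΣAX̄ = 1511374.60 cm³, ΣAȲ = 455297.49 cm³.
X̄ = 1511374.60/14009.15 = 107.88 cm; Ȳ = 455297.49/14009.15 = 32.50 cm.

X̄ = 107.88 cm, Ȳ = 32.50 cm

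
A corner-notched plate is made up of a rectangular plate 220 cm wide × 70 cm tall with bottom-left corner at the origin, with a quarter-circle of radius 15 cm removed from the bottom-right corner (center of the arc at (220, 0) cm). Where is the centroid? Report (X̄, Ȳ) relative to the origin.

X̄ = 108.80 cm, Ȳ = 35.33 cm

Part | A | x̄ᵢ | ȳᵢ | A·x̄ᵢ | A·ȳᵢ
plate | 15400.00 | 110.00 | 35.00 | 1694000.00 | 539000.00
removed quarter-circle | -176.71 | 213.63 | 6.37 | -37752.21 | -1125.00
Σ | 15223.29 |  |  | 1656247.79 | 537875.00
X̄ = 1656247.79 / 15223.29 = 108.80 cm
Ȳ = 537875.00 / 15223.29 = 35.33 cm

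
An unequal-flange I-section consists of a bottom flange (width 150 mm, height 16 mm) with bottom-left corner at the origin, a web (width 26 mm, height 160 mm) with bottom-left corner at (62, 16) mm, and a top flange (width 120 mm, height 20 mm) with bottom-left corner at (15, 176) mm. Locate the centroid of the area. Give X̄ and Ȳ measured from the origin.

X̄ = 75.00 mm, Ȳ = 96.54 mm

bottom flange: A = 150 × 16 = 2400.00, centroid at (75.00, 8.00).
web: A = 26 × 160 = 4160.00, centroid at (75.00, 96.00).
top flange: A = 120 × 20 = 2400.00, centroid at (75.00, 186.00).
ΣA = 8960.00 mm², ΣAX̄ = 672000.00 mm³, ΣAȲ = 864960.00 mm³.
X̄ = 672000.00/8960.00 = 75.00 mm; Ȳ = 864960.00/8960.00 = 96.54 mm.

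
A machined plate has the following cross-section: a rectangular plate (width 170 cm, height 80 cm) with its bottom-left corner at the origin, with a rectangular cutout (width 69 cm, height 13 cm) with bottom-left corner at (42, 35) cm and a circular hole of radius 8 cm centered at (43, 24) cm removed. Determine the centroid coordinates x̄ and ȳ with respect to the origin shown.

x̄ = 86.29 cm, ȳ = 40.15 cm

plate: A = 170 × 80 = 13600.00, centroid at (85.00, 40.00).
hole 1: A = −(69 × 13) = -897.00, centroid at (76.50, 41.50).
hole 2: A = −π·8² = -201.06, centroid at (43.00, 24.00).
ΣA = 12501.94 cm², ΣAx̄ = 1078733.84 cm³, ΣAȳ = 501949.01 cm³.
x̄ = 1078733.84/12501.94 = 86.29 cm; ȳ = 501949.01/12501.94 = 40.15 cm.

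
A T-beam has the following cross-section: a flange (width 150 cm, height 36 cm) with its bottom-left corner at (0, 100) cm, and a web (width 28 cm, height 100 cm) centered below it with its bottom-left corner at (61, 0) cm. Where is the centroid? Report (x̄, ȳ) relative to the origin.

x̄ = 75.00 cm, ȳ = 94.78 cm

web: A = 28 × 100 = 2800.00, centroid at (75.00, 50.00).
flange: A = 150 × 36 = 5400.00, centroid at (75.00, 118.00).
ΣA = 8200.00 cm², ΣAx̄ = 615000.00 cm³, ΣAȳ = 777200.00 cm³.
x̄ = 615000.00/8200.00 = 75.00 cm; ȳ = 777200.00/8200.00 = 94.78 cm.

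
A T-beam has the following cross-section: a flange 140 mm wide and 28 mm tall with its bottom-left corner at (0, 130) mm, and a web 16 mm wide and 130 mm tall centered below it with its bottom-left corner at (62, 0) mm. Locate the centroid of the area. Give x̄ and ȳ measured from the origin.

x̄ = 70.00 mm, ȳ = 116.61 mm

web: A = 16 × 130 = 2080.00, centroid at (70.00, 65.00).
flange: A = 140 × 28 = 3920.00, centroid at (70.00, 144.00).
ΣA = 6000.00 mm²
ΣAx̄ = (2080.00)(70.00) + (3920.00)(70.00) = 420000.00 mm³
ΣAȳ = (2080.00)(65.00) + (3920.00)(144.00) = 699680.00 mm³
x̄ = 420000.00 / 6000.00 = 70.00 mm
ȳ = 699680.00 / 6000.00 = 116.61 mm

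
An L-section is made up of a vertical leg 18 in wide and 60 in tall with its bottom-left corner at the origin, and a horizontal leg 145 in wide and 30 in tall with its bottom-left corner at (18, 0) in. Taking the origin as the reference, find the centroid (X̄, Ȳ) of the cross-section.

vertical leg: A = 18 × 60 = 1080.00, centroid at (9.00, 30.00).
horizontal leg: A = 145 × 30 = 4350.00, centroid at (90.50, 15.00).
ΣA = 5430.00 in², ΣAX̄ = 403395.00 in³, ΣAȲ = 97650.00 in³.
X̄ = 403395.00/5430.00 = 74.29 in; Ȳ = 97650.00/5430.00 = 17.98 in.

X̄ = 74.29 in, Ȳ = 17.98 in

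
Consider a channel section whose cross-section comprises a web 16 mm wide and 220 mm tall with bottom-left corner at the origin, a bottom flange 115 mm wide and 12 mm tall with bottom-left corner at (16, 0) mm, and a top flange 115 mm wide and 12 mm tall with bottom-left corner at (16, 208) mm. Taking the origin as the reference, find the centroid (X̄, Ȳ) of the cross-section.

X̄ = 36.79 mm, Ȳ = 110.00 mm

web: A = 16 × 220 = 3520.00, centroid at (8.00, 110.00).
bottom flange: A = 115 × 12 = 1380.00, centroid at (73.50, 6.00).
top flange: A = 115 × 12 = 1380.00, centroid at (73.50, 214.00).
ΣA = 6280.00 mm²
ΣAX̄ = (3520.00)(8.00) + (1380.00)(73.50) + (1380.00)(73.50) = 231020.00 mm³
ΣAȲ = (3520.00)(110.00) + (1380.00)(6.00) + (1380.00)(214.00) = 690800.00 mm³
X̄ = 231020.00 / 6280.00 = 36.79 mm
Ȳ = 690800.00 / 6280.00 = 110.00 mm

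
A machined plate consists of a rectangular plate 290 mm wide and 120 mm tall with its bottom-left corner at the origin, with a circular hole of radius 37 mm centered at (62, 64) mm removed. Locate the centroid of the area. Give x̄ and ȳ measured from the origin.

x̄ = 156.70 mm, ȳ = 59.44 mm

plate: A = 290 × 120 = 34800.00, centroid at (145.00, 60.00).
hole: A = −π·37² = -4300.84, centroid at (62.00, 64.00).
ΣA = 30499.16 mm², ΣAx̄ = 4779347.90 mm³, ΣAȳ = 1812746.22 mm³.
x̄ = 4779347.90/30499.16 = 156.70 mm; ȳ = 1812746.22/30499.16 = 59.44 mm.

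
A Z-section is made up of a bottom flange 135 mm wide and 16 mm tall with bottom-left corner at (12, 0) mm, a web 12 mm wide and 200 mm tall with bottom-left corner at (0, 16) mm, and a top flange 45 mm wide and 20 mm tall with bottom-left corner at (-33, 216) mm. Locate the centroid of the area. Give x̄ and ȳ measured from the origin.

x̄ = 32.36 mm, ȳ = 91.41 mm

bottom flange: A = 135 × 16 = 2160.00, centroid at (79.50, 8.00).
web: A = 12 × 200 = 2400.00, centroid at (6.00, 116.00).
top flange: A = 45 × 20 = 900.00, centroid at (-10.50, 226.00).
ΣA = 5460.00 mm²
ΣAx̄ = (2160.00)(79.50) + (2400.00)(6.00) + (900.00)(-10.50) = 176670.00 mm³
ΣAȳ = (2160.00)(8.00) + (2400.00)(116.00) + (900.00)(226.00) = 499080.00 mm³
x̄ = 176670.00 / 5460.00 = 32.36 mm
ȳ = 499080.00 / 5460.00 = 91.41 mm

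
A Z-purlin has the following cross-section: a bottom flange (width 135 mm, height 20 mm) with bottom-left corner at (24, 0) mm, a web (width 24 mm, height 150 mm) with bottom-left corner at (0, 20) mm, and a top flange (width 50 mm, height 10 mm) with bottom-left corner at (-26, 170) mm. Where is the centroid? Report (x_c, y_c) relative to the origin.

x_c = 42.61 mm, y_c = 67.13 mm

Part | A | x̄ᵢ | ȳᵢ | A·x̄ᵢ | A·ȳᵢ
bottom flange | 2700.00 | 91.50 | 10.00 | 247050.00 | 27000.00
web | 3600.00 | 12.00 | 95.00 | 43200.00 | 342000.00
top flange | 500.00 | -1.00 | 175.00 | -500.00 | 87500.00
Σ | 6800.00 |  |  | 289750.00 | 456500.00
x_c = 289750.00 / 6800.00 = 42.61 mm
y_c = 456500.00 / 6800.00 = 67.13 mm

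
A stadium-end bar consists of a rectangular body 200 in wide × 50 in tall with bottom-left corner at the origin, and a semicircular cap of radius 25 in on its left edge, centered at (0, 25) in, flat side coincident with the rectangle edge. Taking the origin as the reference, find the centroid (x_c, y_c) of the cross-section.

x_c = 90.11 in, y_c = 25.00 in

rectangular body: A = 200 × 50 = 10000.00, centroid at (100.00, 25.00).
semicircular end: A = ½π·25² = 981.75, centroid at (-10.61, 25.00).
ΣA = 10981.75 in², ΣAx_c = 989583.33 in³, ΣAy_c = 274543.69 in³.
x_c = 989583.33/10981.75 = 90.11 in; y_c = 274543.69/10981.75 = 25.00 in.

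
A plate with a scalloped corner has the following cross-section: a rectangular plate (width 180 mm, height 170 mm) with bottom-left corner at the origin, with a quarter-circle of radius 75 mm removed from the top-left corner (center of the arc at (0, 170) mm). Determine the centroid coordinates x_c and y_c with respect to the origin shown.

plate: A = 180 × 170 = 30600.00, centroid at (90.00, 85.00).
removed quarter-circle: A = −¼π·75² = -4417.86, centroid at (31.83, 138.17).
ΣA = 26182.14 mm²
ΣAx_c = (30600.00)(90.00) + (-4417.86)(31.83) = 2613375.00 mm³
ΣAy_c = (30600.00)(85.00) + (-4417.86)(138.17) = 1990588.01 mm³
x_c = 2613375.00 / 26182.14 = 99.82 mm
y_c = 1990588.01 / 26182.14 = 76.03 mm

x_c = 99.82 mm, y_c = 76.03 mm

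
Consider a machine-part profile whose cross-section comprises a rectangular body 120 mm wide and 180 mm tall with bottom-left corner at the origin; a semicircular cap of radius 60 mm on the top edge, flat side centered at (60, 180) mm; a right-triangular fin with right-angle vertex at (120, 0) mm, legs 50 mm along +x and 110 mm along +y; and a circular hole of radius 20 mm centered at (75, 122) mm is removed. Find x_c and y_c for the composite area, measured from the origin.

Part | A | x̄ᵢ | ȳᵢ | A·x̄ᵢ | A·ȳᵢ
rectangular body | 21600.00 | 60.00 | 90.00 | 1296000.00 | 1944000.00
semicircular top | 5654.87 | 60.00 | 205.46 | 339292.01 | 1161876.02
triangular fin | 2750.00 | 136.67 | 36.67 | 375833.33 | 100833.33
hole | -1256.64 | 75.00 | 122.00 | -94247.78 | -153309.72
Σ | 28748.23 |  |  | 1916877.56 | 3053399.63
x_c = 1916877.56 / 28748.23 = 66.68 mm
y_c = 3053399.63 / 28748.23 = 106.21 mm

x_c = 66.68 mm, y_c = 106.21 mm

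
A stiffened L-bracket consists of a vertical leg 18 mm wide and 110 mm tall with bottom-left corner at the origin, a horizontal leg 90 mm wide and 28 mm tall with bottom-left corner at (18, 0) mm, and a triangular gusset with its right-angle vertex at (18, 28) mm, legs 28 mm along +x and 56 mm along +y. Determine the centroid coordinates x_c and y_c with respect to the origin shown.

vertical leg: A = 18 × 110 = 1980.00, centroid at (9.00, 55.00).
horizontal leg: A = 90 × 28 = 2520.00, centroid at (63.00, 14.00).
gusset: A = ½·28·56 = 784.00, centroid at (27.33, 46.67).
ΣA = 5284.00 mm², ΣAx_c = 198009.33 mm³, ΣAy_c = 180766.67 mm³.
x_c = 198009.33/5284.00 = 37.47 mm; y_c = 180766.67/5284.00 = 34.21 mm.

x_c = 37.47 mm, y_c = 34.21 mm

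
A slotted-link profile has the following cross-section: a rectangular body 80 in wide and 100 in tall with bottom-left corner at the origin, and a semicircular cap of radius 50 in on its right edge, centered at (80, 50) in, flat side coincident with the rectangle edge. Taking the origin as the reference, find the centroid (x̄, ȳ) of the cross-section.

Part | A | x̄ᵢ | ȳᵢ | A·x̄ᵢ | A·ȳᵢ
rectangular body | 8000.00 | 40.00 | 50.00 | 320000.00 | 400000.00
semicircular end | 3926.99 | 101.22 | 50.00 | 397492.60 | 196349.54
Σ | 11926.99 |  |  | 717492.60 | 596349.54
x̄ = 717492.60 / 11926.99 = 60.16 in
ȳ = 596349.54 / 11926.99 = 50.00 in

x̄ = 60.16 in, ȳ = 50.00 in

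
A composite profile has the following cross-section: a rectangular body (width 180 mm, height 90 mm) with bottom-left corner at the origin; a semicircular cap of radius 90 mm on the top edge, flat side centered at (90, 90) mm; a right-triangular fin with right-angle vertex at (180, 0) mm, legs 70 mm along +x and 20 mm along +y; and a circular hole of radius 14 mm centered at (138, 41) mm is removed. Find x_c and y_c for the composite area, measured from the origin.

rectangular body: A = 180 × 90 = 16200.00, centroid at (90.00, 45.00).
semicircular top: A = ½π·90² = 12723.45, centroid at (90.00, 128.20).
triangular fin: A = ½·70·20 = 700.00, centroid at (203.33, 6.67).
hole: A = −π·14² = -615.75, centroid at (138.00, 41.00).
ΣA = 29007.70 mm², ΣAx_c = 2660470.06 mm³, ΣAy_c = 2339531.35 mm³.
x_c = 2660470.06/29007.70 = 91.72 mm; y_c = 2339531.35/29007.70 = 80.65 mm.

x_c = 91.72 mm, y_c = 80.65 mm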